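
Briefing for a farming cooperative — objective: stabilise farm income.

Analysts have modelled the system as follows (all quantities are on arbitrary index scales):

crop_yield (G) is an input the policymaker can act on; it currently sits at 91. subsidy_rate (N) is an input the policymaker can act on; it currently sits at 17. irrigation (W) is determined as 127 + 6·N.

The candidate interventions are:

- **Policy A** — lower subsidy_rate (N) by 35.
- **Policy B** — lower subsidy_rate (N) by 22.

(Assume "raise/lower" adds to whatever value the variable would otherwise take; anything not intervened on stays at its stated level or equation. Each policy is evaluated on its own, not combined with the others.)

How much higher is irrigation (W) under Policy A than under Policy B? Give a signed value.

Policy A (N − 35):
  N = 17 − 35 = -18
  W = 127 + 6·(-18) = 19
Policy B (N − 22):
  N = 17 − 22 = -5
  W = 127 + 6·(-5) = 97
W: 19 − 97 = -78

-78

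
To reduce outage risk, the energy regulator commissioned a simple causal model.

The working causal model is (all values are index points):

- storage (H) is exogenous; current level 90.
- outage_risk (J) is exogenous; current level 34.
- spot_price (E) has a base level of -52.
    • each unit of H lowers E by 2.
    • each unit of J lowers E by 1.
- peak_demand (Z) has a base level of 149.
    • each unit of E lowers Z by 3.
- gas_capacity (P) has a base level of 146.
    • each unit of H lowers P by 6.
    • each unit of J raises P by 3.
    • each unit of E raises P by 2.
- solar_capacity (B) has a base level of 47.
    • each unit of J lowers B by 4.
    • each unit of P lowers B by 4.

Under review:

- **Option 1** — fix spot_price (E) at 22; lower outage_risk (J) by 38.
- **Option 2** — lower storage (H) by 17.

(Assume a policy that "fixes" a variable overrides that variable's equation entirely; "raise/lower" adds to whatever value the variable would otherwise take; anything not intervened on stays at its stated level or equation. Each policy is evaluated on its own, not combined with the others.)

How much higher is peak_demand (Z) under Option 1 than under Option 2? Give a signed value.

Option 1 (E := 22, J − 38):
  H = 90
  J = 34 − 38 = -4
  E = 22
  Z = 149 − 3·22 = 83
Option 2 (H − 17):
  H = 90 − 17 = 73
  J = 34
  E = -52 − 2·73 − 34 = -232
  Z = 149 − 3·(-232) = 845
Z: 83 − 845 = -762

-762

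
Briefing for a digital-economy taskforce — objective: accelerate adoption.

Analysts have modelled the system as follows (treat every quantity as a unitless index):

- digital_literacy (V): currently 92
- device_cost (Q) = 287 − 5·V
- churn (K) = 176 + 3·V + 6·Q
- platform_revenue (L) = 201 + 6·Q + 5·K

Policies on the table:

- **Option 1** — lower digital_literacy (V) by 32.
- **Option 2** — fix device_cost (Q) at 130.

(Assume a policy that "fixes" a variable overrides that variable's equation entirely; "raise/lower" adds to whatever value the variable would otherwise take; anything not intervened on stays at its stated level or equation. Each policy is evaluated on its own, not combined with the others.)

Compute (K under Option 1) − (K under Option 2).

Option 1 (V − 32):
  V = 92 − 32 = 60
  Q = 287 − 5·60 = -13
  K = 176 + 3·60 + 6·(-13) = 278
Option 2 (Q := 130):
  V = 92
  Q = 130
  K = 176 + 3·92 + 6·130 = 1232
K: 278 − 1232 = -954

-954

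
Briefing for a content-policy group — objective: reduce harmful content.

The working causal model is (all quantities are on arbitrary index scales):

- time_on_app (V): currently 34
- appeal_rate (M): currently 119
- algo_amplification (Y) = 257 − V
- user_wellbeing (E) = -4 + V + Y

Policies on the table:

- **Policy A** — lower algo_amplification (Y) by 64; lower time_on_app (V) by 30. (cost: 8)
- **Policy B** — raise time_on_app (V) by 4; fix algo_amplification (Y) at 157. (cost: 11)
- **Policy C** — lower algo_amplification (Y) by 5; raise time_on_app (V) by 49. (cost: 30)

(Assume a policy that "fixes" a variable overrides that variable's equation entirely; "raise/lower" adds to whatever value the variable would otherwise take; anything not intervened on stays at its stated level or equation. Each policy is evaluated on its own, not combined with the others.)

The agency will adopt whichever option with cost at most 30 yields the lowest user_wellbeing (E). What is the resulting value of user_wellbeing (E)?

189

Policy A (Y − 64, V − 30):
  V = 34 − 30 = 4
  Y = 257 − 4 (−64 from intervention) = 189
  E = -4 + 4 + 189 = 189
Policy B (V + 4, Y := 157):
  V = 34 + 4 = 38
  Y = 157
  E = -4 + 38 + 157 = 191
Policy C (Y − 5, V + 49):
  V = 34 + 49 = 83
  Y = 257 − 83 (−5 from intervention) = 169
  E = -4 + 83 + 169 = 248
Comparing — Policy A: E=189, Policy B: E=191, Policy C: E=248. Lowest is 189 (Policy A).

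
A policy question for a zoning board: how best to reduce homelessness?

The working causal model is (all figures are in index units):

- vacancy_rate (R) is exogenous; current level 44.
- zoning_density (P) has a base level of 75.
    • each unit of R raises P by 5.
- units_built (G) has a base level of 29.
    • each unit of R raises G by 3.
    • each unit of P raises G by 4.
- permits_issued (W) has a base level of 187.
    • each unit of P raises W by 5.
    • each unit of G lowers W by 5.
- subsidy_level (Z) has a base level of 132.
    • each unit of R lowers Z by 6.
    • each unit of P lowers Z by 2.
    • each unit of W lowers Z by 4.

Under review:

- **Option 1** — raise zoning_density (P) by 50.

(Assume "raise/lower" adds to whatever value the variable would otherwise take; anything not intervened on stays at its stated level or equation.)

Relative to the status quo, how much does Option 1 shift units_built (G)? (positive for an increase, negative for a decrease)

200

Baseline:
  R = 44
  P = 75 + 5·44 = 295
  G = 29 + 3·44 + 4·295 = 1341
Option 1 (P + 50):
  R = 44
  P = 75 + 5·44 (+50 from intervention) = 345
  G = 29 + 3·44 + 4·345 = 1541
Change in G: 1541 − 1341 = 200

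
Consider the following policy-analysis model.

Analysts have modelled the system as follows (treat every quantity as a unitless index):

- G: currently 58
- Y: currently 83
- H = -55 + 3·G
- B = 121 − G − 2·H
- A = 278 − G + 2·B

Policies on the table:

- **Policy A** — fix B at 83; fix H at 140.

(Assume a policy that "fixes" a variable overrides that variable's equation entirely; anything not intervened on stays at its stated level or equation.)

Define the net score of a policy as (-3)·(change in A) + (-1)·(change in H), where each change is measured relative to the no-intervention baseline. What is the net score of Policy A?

-1569

Baseline:
  G = 58
  H = -55 + 3·58 = 119
  B = 121 − 58 − 2·119 = -175
  A = 278 − 58 + 2·(-175) = -130
Policy A (B := 83, H := 140):
  G = 58
  H = 140
  B = 83
  A = 278 − 58 + 2·83 = 386
ΔA = 386 − (-130) = 516; ΔH = 140 − 119 = 21
Score = (-3)·516 + (-1)·21 = -1569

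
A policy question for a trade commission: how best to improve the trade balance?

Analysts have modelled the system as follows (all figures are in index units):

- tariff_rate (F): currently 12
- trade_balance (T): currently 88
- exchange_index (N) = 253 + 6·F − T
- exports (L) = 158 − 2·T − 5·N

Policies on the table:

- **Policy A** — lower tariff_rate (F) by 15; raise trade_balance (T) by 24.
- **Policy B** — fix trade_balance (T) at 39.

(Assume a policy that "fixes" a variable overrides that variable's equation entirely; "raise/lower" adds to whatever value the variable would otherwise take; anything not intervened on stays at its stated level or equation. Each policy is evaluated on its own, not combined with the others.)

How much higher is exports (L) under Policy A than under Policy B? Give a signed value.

669

Policy A (F − 15, T + 24):
  F = 12 − 15 = -3
  T = 88 + 24 = 112
  N = 253 + 6·(-3) − 112 = 123
  L = 158 − 2·112 − 5·123 = -681
Policy B (T := 39):
  F = 12
  T = 39
  N = 253 + 6·12 − 39 = 286
  L = 158 − 2·39 − 5·286 = -1350
L: -681 − (-1350) = 669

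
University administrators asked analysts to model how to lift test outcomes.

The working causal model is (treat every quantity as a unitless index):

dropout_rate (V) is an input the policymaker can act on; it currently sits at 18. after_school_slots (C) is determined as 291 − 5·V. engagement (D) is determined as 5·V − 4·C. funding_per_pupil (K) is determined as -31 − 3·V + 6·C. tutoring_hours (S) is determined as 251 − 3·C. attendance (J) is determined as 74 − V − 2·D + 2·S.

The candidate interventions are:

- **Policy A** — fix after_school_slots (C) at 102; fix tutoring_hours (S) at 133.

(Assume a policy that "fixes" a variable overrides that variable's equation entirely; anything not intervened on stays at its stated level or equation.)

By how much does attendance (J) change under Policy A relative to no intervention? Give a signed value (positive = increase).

Baseline:
  V = 18
  C = 291 − 5·18 = 201
  D = 0 + 5·18 − 4·201 = -714
  S = 251 − 3·201 = -352
  J = 74 − 18 − 2·(-714) + 2·(-352) = 780
Policy A (C := 102, S := 133):
  V = 18
  C = 102
  D = 0 + 5·18 − 4·102 = -318
  S = 133
  J = 74 − 18 − 2·(-318) + 2·133 = 958
Change in J: 958 − 780 = 178

178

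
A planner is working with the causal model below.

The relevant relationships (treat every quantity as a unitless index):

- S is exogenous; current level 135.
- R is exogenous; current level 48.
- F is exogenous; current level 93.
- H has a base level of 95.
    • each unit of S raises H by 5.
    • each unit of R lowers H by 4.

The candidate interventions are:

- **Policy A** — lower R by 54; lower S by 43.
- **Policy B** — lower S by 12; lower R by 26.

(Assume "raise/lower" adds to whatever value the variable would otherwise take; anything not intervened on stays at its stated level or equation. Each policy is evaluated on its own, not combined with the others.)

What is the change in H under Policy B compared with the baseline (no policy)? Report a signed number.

44

Baseline:
  S = 135
  R = 48
  H = 95 + 5·135 − 4·48 = 578
Policy B (S − 12, R − 26):
  S = 135 − 12 = 123
  R = 48 − 26 = 22
  H = 95 + 5·123 − 4·22 = 622
Change in H: 622 − 578 = 44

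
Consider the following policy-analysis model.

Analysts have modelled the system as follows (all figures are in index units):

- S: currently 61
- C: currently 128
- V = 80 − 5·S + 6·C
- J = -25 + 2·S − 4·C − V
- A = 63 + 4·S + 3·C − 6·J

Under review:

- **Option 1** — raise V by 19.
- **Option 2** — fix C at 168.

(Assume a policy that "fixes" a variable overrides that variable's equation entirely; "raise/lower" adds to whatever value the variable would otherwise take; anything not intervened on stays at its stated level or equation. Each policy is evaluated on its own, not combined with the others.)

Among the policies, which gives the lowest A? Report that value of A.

6553

Option 1 (V + 19):
  S = 61
  C = 128
  V = 80 − 5·61 + 6·128 (+19 from intervention) = 562
  J = -25 + 2·61 − 4·128 − 562 = -977
  A = 63 + 4·61 + 3·128 − 6·(-977) = 6553
Option 2 (C := 168):
  S = 61
  C = 168
  V = 80 − 5·61 + 6·168 = 783
  J = -25 + 2·61 − 4·168 − 783 = -1358
  A = 63 + 4·61 + 3·168 − 6·(-1358) = 8959
Comparing — Option 1: A=6553, Option 2: A=8959. Lowest is 6553 (Option 1).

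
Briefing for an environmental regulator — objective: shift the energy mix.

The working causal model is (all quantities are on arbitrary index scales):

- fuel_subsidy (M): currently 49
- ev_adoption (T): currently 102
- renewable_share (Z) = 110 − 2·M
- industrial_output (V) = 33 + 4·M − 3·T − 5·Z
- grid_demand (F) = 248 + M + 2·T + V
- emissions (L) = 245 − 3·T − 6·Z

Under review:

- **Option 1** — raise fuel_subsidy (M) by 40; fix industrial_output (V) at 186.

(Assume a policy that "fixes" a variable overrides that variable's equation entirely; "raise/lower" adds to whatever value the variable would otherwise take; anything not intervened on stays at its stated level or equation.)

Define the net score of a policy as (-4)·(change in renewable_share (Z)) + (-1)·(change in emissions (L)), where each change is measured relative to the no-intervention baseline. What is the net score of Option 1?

-160

Baseline:
  M = 49
  T = 102
  Z = 110 − 2·49 = 12
  L = 245 − 3·102 − 6·12 = -133
Option 1 (M + 40, V := 186):
  M = 49 + 40 = 89
  T = 102
  Z = 110 − 2·89 = -68
  L = 245 − 3·102 − 6·(-68) = 347
ΔZ = -68 − 12 = -80; ΔL = 347 − (-133) = 480
Score = (-4)·(-80) + (-1)·480 = -160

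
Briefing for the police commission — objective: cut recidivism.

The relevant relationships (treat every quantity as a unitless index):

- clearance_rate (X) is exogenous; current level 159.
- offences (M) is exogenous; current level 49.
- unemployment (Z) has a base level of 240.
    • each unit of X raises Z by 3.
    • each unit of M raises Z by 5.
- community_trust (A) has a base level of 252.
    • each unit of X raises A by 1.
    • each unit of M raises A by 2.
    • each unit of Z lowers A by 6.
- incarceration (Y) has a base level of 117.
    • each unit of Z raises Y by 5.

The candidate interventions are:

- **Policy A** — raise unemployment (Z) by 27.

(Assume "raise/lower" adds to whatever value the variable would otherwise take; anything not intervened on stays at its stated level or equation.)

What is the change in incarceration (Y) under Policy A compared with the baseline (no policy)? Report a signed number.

Baseline:
  X = 159
  M = 49
  Z = 240 + 3·159 + 5·49 = 962
  Y = 117 + 5·962 = 4927
Policy A (Z + 27):
  X = 159
  M = 49
  Z = 240 + 3·159 + 5·49 (+27 from intervention) = 989
  Y = 117 + 5·989 = 5062
Change in Y: 5062 − 4927 = 135

135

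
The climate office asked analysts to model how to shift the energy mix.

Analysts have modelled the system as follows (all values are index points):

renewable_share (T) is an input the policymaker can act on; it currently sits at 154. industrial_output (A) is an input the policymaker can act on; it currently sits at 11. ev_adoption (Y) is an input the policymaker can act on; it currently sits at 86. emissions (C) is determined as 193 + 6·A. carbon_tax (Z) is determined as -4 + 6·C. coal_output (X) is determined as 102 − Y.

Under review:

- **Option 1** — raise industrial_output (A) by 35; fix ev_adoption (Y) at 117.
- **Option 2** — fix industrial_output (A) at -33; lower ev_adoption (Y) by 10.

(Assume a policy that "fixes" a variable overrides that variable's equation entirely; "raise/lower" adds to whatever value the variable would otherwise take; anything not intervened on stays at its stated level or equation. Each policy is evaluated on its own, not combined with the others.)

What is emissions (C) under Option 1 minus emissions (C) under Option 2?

474

Option 1 (A + 35, Y := 117):
  A = 11 + 35 = 46
  C = 193 + 6·46 = 469
Option 2 (A := -33, Y − 10):
  A = -33
  C = 193 + 6·(-33) = -5
C: 469 − (-5) = 474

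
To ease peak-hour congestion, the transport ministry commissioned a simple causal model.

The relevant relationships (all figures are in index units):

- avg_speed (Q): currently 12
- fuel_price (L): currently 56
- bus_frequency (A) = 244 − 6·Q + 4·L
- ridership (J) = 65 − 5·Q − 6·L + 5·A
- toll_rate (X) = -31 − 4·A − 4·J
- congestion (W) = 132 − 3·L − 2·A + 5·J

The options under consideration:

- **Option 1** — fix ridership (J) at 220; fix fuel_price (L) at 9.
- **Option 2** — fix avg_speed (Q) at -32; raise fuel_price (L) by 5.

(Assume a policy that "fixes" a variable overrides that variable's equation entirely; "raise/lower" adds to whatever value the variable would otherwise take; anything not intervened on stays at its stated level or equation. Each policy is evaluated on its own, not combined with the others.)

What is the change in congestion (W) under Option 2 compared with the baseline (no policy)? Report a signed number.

Baseline:
  Q = 12
  L = 56
  A = 244 − 6·12 + 4·56 = 396
  J = 65 − 5·12 − 6·56 + 5·396 = 1649
  W = 132 − 3·56 − 2·396 + 5·1649 = 7417
Option 2 (Q := -32, L + 5):
  Q = -32
  L = 56 + 5 = 61
  A = 244 − 6·(-32) + 4·61 = 680
  J = 65 − 5·(-32) − 6·61 + 5·680 = 3259
  W = 132 − 3·61 − 2·680 + 5·3259 = 14884
Change in W: 14884 − 7417 = 7467

7467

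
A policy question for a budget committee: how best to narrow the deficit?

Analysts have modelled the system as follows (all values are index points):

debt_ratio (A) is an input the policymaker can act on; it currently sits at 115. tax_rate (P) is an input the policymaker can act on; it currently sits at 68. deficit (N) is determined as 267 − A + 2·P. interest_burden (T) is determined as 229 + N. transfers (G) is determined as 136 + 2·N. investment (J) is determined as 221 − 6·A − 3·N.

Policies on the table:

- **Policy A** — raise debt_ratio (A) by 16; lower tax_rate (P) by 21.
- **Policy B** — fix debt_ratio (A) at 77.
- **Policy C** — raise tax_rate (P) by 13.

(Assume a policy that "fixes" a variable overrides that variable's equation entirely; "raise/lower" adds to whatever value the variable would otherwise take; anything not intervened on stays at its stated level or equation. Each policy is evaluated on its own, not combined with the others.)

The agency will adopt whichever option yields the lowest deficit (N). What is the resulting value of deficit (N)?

230

Policy A (A + 16, P − 21):
  A = 115 + 16 = 131
  P = 68 − 21 = 47
  N = 267 − 131 + 2·47 = 230
Policy B (A := 77):
  A = 77
  P = 68
  N = 267 − 77 + 2·68 = 326
Policy C (P + 13):
  A = 115
  P = 68 + 13 = 81
  N = 267 − 115 + 2·81 = 314
Comparing — Policy A: N=230, Policy B: N=326, Policy C: N=314. Lowest is 230 (Policy A).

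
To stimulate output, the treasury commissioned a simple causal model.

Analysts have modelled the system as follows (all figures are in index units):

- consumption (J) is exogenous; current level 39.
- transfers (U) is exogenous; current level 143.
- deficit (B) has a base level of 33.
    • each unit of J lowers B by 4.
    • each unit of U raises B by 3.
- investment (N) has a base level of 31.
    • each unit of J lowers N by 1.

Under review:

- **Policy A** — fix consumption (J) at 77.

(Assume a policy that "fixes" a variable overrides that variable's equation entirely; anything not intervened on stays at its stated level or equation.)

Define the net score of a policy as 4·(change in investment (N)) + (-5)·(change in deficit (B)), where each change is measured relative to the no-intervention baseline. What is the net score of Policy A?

608

Baseline:
  J = 39
  U = 143
  B = 33 − 4·39 + 3·143 = 306
  N = 31 − 39 = -8
Policy A (J := 77):
  J = 77
  U = 143
  B = 33 − 4·77 + 3·143 = 154
  N = 31 − 77 = -46
ΔN = -46 − (-8) = -38; ΔB = 154 − 306 = -152
Score = 4·(-38) + (-5)·(-152) = 608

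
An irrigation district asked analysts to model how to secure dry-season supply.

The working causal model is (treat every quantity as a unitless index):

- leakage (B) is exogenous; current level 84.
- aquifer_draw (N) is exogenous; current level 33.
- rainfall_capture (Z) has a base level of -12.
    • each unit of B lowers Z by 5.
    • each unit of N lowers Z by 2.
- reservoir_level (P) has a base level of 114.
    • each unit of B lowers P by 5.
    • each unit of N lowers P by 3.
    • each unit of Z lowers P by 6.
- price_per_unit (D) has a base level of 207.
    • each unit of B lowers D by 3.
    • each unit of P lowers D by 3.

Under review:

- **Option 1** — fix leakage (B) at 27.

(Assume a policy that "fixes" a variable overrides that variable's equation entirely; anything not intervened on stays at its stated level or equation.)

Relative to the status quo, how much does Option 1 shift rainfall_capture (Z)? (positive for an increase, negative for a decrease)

285

Baseline:
  B = 84
  N = 33
  Z = -12 − 5·84 − 2·33 = -498
Option 1 (B := 27):
  B = 27
  N = 33
  Z = -12 − 5·27 − 2·33 = -213
Change in Z: -213 − (-498) = 285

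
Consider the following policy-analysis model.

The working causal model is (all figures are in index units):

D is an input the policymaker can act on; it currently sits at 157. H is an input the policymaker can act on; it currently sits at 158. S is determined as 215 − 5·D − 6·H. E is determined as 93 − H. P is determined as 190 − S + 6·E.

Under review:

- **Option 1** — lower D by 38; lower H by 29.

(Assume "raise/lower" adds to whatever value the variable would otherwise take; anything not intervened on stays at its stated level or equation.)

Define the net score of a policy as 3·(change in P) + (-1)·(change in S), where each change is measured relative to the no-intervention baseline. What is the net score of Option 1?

-934

Baseline:
  D = 157
  H = 158
  S = 215 − 5·157 − 6·158 = -1518
  E = 93 − 158 = -65
  P = 190 − (-1518) + 6·(-65) = 1318
Option 1 (D − 38, H − 29):
  D = 157 − 38 = 119
  H = 158 − 29 = 129
  S = 215 − 5·119 − 6·129 = -1154
  E = 93 − 129 = -36
  P = 190 − (-1154) + 6·(-36) = 1128
ΔP = 1128 − 1318 = -190; ΔS = -1154 − (-1518) = 364
Score = 3·(-190) + (-1)·364 = -934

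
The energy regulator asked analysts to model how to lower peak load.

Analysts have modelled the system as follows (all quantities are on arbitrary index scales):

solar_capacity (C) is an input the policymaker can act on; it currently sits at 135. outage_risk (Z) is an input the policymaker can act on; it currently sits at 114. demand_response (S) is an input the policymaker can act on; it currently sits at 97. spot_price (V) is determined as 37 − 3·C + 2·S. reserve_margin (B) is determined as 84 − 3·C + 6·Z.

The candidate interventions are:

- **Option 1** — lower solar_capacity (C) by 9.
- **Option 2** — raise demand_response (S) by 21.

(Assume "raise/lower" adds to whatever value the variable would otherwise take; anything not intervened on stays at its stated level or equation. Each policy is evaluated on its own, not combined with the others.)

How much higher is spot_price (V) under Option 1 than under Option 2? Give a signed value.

Option 1 (C − 9):
  C = 135 − 9 = 126
  S = 97
  V = 37 − 3·126 + 2·97 = -147
Option 2 (S + 21):
  C = 135
  S = 97 + 21 = 118
  V = 37 − 3·135 + 2·118 = -132
V: -147 − (-132) = -15

-15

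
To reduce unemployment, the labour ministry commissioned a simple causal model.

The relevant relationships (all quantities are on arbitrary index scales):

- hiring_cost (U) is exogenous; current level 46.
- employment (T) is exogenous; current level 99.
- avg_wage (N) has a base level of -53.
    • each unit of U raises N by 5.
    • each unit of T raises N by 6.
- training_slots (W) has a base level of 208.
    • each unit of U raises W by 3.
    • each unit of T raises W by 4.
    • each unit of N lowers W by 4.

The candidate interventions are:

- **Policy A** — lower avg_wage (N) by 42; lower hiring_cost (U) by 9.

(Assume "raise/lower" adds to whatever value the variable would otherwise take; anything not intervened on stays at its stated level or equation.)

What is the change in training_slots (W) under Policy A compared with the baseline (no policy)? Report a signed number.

321

Baseline:
  U = 46
  T = 99
  N = -53 + 5·46 + 6·99 = 771
  W = 208 + 3·46 + 4·99 − 4·771 = -2342
Policy A (N − 42, U − 9):
  U = 46 − 9 = 37
  T = 99
  N = -53 + 5·37 + 6·99 (−42 from intervention) = 684
  W = 208 + 3·37 + 4·99 − 4·684 = -2021
Change in W: -2021 − (-2342) = 321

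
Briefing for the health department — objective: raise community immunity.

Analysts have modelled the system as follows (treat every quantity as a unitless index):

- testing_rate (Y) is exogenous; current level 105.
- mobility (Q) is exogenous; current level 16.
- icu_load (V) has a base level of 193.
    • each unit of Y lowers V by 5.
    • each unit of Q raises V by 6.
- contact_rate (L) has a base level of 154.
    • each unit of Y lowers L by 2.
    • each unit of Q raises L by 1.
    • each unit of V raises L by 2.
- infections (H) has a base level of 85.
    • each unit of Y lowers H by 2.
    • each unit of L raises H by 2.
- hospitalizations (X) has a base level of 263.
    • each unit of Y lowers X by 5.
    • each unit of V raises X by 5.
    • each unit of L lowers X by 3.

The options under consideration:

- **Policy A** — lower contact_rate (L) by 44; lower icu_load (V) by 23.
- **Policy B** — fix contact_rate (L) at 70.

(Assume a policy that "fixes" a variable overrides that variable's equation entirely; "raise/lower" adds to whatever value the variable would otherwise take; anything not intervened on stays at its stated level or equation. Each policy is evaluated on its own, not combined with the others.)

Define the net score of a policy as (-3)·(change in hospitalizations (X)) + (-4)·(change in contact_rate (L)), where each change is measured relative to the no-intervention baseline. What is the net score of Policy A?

-105

Baseline:
  Y = 105
  Q = 16
  V = 193 − 5·105 + 6·16 = -236
  L = 154 − 2·105 + 16 + 2·(-236) = -512
  X = 263 − 5·105 + 5·(-236) − 3·(-512) = 94
Policy A (L − 44, V − 23):
  Y = 105
  Q = 16
  V = 193 − 5·105 + 6·16 (−23 from intervention) = -259
  L = 154 − 2·105 + 16 + 2·(-259) (−44 from intervention) = -602
  X = 263 − 5·105 + 5·(-259) − 3·(-602) = 249
ΔX = 249 − 94 = 155; ΔL = -602 − (-512) = -90
Score = (-3)·155 + (-4)·(-90) = -105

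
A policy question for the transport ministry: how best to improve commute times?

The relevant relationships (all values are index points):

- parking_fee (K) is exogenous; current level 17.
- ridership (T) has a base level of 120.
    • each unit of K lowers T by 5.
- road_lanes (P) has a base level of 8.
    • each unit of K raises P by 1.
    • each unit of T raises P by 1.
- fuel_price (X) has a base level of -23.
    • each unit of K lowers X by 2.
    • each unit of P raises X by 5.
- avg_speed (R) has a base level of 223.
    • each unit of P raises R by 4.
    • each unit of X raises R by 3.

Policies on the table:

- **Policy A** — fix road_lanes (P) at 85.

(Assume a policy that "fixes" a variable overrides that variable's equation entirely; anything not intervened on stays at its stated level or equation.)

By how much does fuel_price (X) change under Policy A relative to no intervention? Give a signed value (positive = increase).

125

Baseline:
  K = 17
  T = 120 − 5·17 = 35
  P = 8 + 17 + 35 = 60
  X = -23 − 2·17 + 5·60 = 243
Policy A (P := 85):
  K = 17
  T = 120 − 5·17 = 35
  P = 85
  X = -23 − 2·17 + 5·85 = 368
Change in X: 368 − 243 = 125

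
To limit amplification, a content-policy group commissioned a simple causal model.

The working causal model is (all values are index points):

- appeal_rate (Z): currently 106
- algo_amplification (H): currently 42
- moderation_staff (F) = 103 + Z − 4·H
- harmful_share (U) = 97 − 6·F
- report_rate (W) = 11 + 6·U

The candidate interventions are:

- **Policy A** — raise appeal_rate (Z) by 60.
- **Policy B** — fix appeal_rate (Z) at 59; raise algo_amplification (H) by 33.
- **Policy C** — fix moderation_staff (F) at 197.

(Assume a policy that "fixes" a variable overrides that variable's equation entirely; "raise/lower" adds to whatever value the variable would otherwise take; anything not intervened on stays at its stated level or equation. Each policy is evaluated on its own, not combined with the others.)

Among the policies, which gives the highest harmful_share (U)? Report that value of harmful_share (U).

925

Policy A (Z + 60):
  Z = 106 + 60 = 166
  H = 42
  F = 103 + 166 − 4·42 = 101
  U = 97 − 6·101 = -509
Policy B (Z := 59, H + 33):
  Z = 59
  H = 42 + 33 = 75
  F = 103 + 59 − 4·75 = -138
  U = 97 − 6·(-138) = 925
Policy C (F := 197):
  Z = 106
  H = 42
  F = 197
  U = 97 − 6·197 = -1085
Comparing — Policy A: U=-509, Policy B: U=925, Policy C: U=-1085. Highest is 925 (Policy B).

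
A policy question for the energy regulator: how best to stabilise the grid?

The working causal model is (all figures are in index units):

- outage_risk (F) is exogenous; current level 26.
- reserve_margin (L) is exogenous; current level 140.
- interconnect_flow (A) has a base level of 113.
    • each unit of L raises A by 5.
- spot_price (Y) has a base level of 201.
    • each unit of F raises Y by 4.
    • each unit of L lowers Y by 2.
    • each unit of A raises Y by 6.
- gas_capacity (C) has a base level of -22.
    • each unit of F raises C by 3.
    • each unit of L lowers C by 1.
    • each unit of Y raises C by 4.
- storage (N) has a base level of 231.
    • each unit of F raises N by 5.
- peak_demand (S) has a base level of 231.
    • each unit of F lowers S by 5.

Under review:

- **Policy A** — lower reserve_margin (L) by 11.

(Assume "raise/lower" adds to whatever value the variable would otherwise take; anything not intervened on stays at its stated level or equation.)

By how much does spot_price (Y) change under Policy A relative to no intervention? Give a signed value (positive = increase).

Baseline:
  F = 26
  L = 140
  A = 113 + 5·140 = 813
  Y = 201 + 4·26 − 2·140 + 6·813 = 4903
Policy A (L − 11):
  F = 26
  L = 140 − 11 = 129
  A = 113 + 5·129 = 758
  Y = 201 + 4·26 − 2·129 + 6·758 = 4595
Change in Y: 4595 − 4903 = -308

-308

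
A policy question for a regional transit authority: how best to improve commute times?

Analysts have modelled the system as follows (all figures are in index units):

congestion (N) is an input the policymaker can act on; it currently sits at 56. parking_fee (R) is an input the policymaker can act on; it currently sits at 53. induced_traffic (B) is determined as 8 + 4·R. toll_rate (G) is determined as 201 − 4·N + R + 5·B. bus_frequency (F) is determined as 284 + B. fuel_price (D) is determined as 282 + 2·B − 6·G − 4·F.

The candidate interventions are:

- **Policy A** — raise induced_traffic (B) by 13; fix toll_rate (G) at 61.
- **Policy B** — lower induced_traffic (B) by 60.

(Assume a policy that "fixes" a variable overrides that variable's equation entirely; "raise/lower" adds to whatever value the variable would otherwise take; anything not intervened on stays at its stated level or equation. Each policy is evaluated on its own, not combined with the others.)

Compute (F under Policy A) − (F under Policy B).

73

Policy A (B + 13, G := 61):
  R = 53
  B = 8 + 4·53 (+13 from intervention) = 233
  F = 284 + 233 = 517
Policy B (B − 60):
  R = 53
  B = 8 + 4·53 (−60 from intervention) = 160
  F = 284 + 160 = 444
F: 517 − 444 = 73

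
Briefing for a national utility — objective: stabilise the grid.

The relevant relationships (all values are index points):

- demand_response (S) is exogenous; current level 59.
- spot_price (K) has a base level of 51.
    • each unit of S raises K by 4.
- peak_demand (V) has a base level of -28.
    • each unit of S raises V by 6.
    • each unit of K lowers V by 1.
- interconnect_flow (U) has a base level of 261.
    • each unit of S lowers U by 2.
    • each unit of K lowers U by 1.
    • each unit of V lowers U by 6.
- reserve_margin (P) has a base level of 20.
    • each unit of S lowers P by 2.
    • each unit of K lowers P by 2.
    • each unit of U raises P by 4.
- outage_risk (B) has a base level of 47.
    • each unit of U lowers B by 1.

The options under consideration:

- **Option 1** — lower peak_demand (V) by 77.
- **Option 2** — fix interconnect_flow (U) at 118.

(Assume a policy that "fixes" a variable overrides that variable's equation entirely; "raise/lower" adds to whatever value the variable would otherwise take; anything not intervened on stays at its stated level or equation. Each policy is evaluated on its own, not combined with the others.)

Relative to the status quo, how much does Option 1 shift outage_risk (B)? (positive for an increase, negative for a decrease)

Baseline:
  S = 59
  K = 51 + 4·59 = 287
  V = -28 + 6·59 − 287 = 39
  U = 261 − 2·59 − 287 − 6·39 = -378
  B = 47 − (-378) = 425
Option 1 (V − 77):
  S = 59
  K = 51 + 4·59 = 287
  V = -28 + 6·59 − 287 (−77 from intervention) = -38
  U = 261 − 2·59 − 287 − 6·(-38) = 84
  B = 47 − 84 = -37
Change in B: -37 − 425 = -462

-462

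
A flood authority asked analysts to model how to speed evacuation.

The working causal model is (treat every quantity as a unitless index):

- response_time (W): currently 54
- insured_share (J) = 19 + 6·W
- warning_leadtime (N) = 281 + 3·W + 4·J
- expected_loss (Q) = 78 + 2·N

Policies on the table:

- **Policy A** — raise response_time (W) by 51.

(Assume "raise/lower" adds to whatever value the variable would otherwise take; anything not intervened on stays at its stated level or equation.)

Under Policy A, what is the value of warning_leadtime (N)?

3192

Policy A (W + 51):
  W = 54 + 51 = 105
  J = 19 + 6·105 = 649
  N = 281 + 3·105 + 4·649 = 3192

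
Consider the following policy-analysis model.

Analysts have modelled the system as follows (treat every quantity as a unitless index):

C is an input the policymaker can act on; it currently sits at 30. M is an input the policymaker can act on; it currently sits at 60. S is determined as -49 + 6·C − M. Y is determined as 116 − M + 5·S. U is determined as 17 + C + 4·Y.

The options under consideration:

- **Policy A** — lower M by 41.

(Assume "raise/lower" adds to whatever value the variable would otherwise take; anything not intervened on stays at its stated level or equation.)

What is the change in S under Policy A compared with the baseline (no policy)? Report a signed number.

41

Baseline:
  C = 30
  M = 60
  S = -49 + 6·30 − 60 = 71
Policy A (M − 41):
  C = 30
  M = 60 − 41 = 19
  S = -49 + 6·30 − 19 = 112
Change in S: 112 − 71 = 41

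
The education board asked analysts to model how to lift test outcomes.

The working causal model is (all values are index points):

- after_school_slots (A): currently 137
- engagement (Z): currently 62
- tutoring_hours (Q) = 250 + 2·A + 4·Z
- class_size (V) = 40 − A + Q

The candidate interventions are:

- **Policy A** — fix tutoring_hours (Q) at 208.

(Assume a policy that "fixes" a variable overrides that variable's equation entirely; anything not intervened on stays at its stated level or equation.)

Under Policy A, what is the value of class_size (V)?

111

Policy A (Q := 208):
  A = 137
  Z = 62
  Q = 208
  V = 40 − 137 + 208 = 111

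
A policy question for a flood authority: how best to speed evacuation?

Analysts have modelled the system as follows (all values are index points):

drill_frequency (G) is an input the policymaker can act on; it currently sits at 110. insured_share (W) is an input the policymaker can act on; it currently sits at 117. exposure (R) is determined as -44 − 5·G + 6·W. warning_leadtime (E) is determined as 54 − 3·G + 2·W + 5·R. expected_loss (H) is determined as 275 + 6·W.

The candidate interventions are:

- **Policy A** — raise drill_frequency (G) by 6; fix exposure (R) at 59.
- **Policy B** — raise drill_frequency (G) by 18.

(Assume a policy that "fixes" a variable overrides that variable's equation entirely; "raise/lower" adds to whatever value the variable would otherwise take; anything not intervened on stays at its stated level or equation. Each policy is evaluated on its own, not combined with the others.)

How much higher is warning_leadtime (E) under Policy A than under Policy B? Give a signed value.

241

Policy A (G + 6, R := 59):
  G = 110 + 6 = 116
  W = 117
  R = 59
  E = 54 − 3·116 + 2·117 + 5·59 = 235
Policy B (G + 18):
  G = 110 + 18 = 128
  W = 117
  R = -44 − 5·128 + 6·117 = 18
  E = 54 − 3·128 + 2·117 + 5·18 = -6
E: 235 − (-6) = 241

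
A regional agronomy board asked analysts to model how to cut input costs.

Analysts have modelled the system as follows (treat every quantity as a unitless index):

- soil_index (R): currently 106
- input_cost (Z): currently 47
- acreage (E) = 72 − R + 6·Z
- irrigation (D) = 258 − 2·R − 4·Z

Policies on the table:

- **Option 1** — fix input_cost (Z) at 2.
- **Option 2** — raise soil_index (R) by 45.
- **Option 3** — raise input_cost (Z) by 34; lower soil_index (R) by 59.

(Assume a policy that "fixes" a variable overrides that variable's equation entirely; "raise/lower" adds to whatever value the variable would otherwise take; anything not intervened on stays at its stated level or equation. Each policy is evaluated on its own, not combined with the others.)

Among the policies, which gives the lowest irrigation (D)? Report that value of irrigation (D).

-232

Option 1 (Z := 2):
  R = 106
  Z = 2
  D = 258 − 2·106 − 4·2 = 38
Option 2 (R + 45):
  R = 106 + 45 = 151
  Z = 47
  D = 258 − 2·151 − 4·47 = -232
Option 3 (Z + 34, R − 59):
  R = 106 − 59 = 47
  Z = 47 + 34 = 81
  D = 258 − 2·47 − 4·81 = -160
Comparing — Option 1: D=38, Option 2: D=-232, Option 3: D=-160. Lowest is -232 (Option 2).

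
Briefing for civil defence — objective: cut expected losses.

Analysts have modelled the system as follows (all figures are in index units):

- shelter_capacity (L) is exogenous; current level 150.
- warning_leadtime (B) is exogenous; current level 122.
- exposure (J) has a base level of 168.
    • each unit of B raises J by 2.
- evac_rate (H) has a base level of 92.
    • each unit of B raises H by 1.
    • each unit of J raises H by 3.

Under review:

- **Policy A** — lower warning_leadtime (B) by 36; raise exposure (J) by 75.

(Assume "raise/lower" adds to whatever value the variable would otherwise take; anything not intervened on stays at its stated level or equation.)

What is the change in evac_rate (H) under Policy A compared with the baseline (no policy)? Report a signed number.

-27

Baseline:
  B = 122
  J = 168 + 2·122 = 412
  H = 92 + 122 + 3·412 = 1450
Policy A (B − 36, J + 75):
  B = 122 − 36 = 86
  J = 168 + 2·86 (+75 from intervention) = 415
  H = 92 + 86 + 3·415 = 1423
Change in H: 1423 − 1450 = -27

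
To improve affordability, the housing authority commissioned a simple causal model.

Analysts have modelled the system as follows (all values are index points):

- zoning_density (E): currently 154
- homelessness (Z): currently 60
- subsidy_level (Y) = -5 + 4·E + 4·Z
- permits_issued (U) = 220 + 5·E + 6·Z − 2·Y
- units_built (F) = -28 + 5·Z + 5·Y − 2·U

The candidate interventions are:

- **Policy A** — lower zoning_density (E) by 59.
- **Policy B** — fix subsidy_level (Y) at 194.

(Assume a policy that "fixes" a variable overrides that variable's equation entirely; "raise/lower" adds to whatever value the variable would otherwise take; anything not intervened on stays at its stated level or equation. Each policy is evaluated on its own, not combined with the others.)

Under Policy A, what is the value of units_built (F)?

3697

Policy A (E − 59):
  E = 154 − 59 = 95
  Z = 60
  Y = -5 + 4·95 + 4·60 = 615
  U = 220 + 5·95 + 6·60 − 2·615 = -175
  F = -28 + 5·60 + 5·615 − 2·(-175) = 3697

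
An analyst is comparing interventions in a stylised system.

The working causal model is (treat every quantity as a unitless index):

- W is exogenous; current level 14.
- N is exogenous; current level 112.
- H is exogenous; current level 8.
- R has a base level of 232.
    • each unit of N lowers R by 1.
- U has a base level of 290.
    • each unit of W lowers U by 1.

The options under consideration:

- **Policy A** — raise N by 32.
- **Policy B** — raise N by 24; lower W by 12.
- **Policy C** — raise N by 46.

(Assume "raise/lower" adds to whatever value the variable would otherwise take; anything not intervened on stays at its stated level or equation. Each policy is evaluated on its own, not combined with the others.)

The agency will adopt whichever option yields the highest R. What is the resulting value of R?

Policy A (N + 32):
  N = 112 + 32 = 144
  R = 232 − 144 = 88
Policy B (N + 24, W − 12):
  N = 112 + 24 = 136
  R = 232 − 136 = 96
Policy C (N + 46):
  N = 112 + 46 = 158
  R = 232 − 158 = 74
Comparing — Policy A: R=88, Policy B: R=96, Policy C: R=74. Highest is 96 (Policy B).

96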